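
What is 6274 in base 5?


Divide by 5 repeatedly:
6274 ÷ 5 = 1254 remainder 4
1254 ÷ 5 = 250 remainder 4
250 ÷ 5 = 50 remainder 0
50 ÷ 5 = 10 remainder 0
10 ÷ 5 = 2 remainder 0
2 ÷ 5 = 0 remainder 2
Reading remainders bottom-up:
= 200044


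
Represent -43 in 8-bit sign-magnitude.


Sign bit: 1 (negative)
Magnitude: 43 = 0101011
= 10101011


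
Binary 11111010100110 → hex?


Group into 4-bit nibbles: 0011111010100110
  0011 = 3
  1110 = E
  1010 = A
  0110 = 6
= 0x3EA6


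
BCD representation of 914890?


Each digit → 4-bit binary:
  9 → 1001
  1 → 0001
  4 → 0100
  8 → 1000
  9 → 1001
  0 → 0000
= 1001 0001 0100 1000 1001 0000


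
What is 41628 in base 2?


Divide by 2 repeatedly:
41628 ÷ 2 = 20814 remainder 0
20814 ÷ 2 = 10407 remainder 0
10407 ÷ 2 = 5203 remainder 1
5203 ÷ 2 = 2601 remainder 1
2601 ÷ 2 = 1300 remainder 1
1300 ÷ 2 = 650 remainder 0
650 ÷ 2 = 325 remainder 0
325 ÷ 2 = 162 remainder 1
162 ÷ 2 = 81 remainder 0
81 ÷ 2 = 40 remainder 1
40 ÷ 2 = 20 remainder 0
20 ÷ 2 = 10 remainder 0
10 ÷ 2 = 5 remainder 0
5 ÷ 2 = 2 remainder 1
2 ÷ 2 = 1 remainder 0
1 ÷ 2 = 0 remainder 1
Reading remainders bottom-up:
= 1010001010011100


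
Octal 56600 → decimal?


Positional values:
Position 0: 0 × 8^0 = 0
Position 1: 0 × 8^1 = 0
Position 2: 6 × 8^2 = 384
Position 3: 6 × 8^3 = 3072
Position 4: 5 × 8^4 = 20480
Sum = 0 + 0 + 384 + 3072 + 20480
= 23936


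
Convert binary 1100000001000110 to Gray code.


Binary: 1100000001000110
Gray code: G = B XOR (B >> 1)
B >> 1 = 0110000000100011
1100000001000110 XOR 0110000000100011:
  1 XOR 0 = 1
  1 XOR 1 = 0
  0 XOR 1 = 1
  0 XOR 0 = 0
  0 XOR 0 = 0
  0 XOR 0 = 0
  0 XOR 0 = 0
  0 XOR 0 = 0
  0 XOR 0 = 0
  1 XOR 0 = 1
  0 XOR 1 = 1
  0 XOR 0 = 0
  0 XOR 0 = 0
  1 XOR 0 = 1
  1 XOR 1 = 0
  0 XOR 1 = 1
= 1010000001100101


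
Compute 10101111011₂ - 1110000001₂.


Align and subtract column by column (LSB to MSB, borrowing when needed):
  10101111011
- 01110000001
  -----------
  col 0: (1 - 0 borrow-in) - 1 → 1 - 1 = 0, borrow out 0
  col 1: (1 - 0 borrow-in) - 0 → 1 - 0 = 1, borrow out 0
  col 2: (0 - 0 borrow-in) - 0 → 0 - 0 = 0, borrow out 0
  col 3: (1 - 0 borrow-in) - 0 → 1 - 0 = 1, borrow out 0
  col 4: (1 - 0 borrow-in) - 0 → 1 - 0 = 1, borrow out 0
  col 5: (1 - 0 borrow-in) - 0 → 1 - 0 = 1, borrow out 0
  col 6: (1 - 0 borrow-in) - 0 → 1 - 0 = 1, borrow out 0
  col 7: (0 - 0 borrow-in) - 1 → borrow from next column: (0+2) - 1 = 1, borrow out 1
  col 8: (1 - 1 borrow-in) - 1 → borrow from next column: (0+2) - 1 = 1, borrow out 1
  col 9: (0 - 1 borrow-in) - 1 → borrow from next column: (-1+2) - 1 = 0, borrow out 1
  col 10: (1 - 1 borrow-in) - 0 → 0 - 0 = 0, borrow out 0
Reading bits MSB→LSB: 00111111010
Strip leading zeros: 111111010
= 111111010


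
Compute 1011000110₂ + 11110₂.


Align and add column by column (LSB to MSB, carry propagating):
  01011000110
+ 00000011110
  -----------
  col 0: 0 + 0 + 0 (carry in) = 0 → bit 0, carry out 0
  col 1: 1 + 1 + 0 (carry in) = 2 → bit 0, carry out 1
  col 2: 1 + 1 + 1 (carry in) = 3 → bit 1, carry out 1
  col 3: 0 + 1 + 1 (carry in) = 2 → bit 0, carry out 1
  col 4: 0 + 1 + 1 (carry in) = 2 → bit 0, carry out 1
  col 5: 0 + 0 + 1 (carry in) = 1 → bit 1, carry out 0
  col 6: 1 + 0 + 0 (carry in) = 1 → bit 1, carry out 0
  col 7: 1 + 0 + 0 (carry in) = 1 → bit 1, carry out 0
  col 8: 0 + 0 + 0 (carry in) = 0 → bit 0, carry out 0
  col 9: 1 + 0 + 0 (carry in) = 1 → bit 1, carry out 0
  col 10: 0 + 0 + 0 (carry in) = 0 → bit 0, carry out 0
Reading bits MSB→LSB: 01011100100
Strip leading zeros: 1011100100
= 1011100100


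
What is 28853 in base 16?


Divide by 16 repeatedly:
28853 ÷ 16 = 1803 remainder 5 (5)
1803 ÷ 16 = 112 remainder 11 (B)
112 ÷ 16 = 7 remainder 0 (0)
7 ÷ 16 = 0 remainder 7 (7)
Reading remainders bottom-up:
= 0x70B5


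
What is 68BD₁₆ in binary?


Each hex digit → 4 binary bits:
  6 = 0110
  8 = 1000
  B = 1011
  D = 1101
Concatenate: 0110 1000 1011 1101
= 0110100010111101


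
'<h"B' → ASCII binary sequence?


String: '<h"B'  (4 characters)
Per-character ASCII lookup:
  '<': special character: '<' = 60 → 111100
  'h': lowercase starts at 97: 'h' = 97 + 7 = 104 → 1101000
  '"': special character: '"' = 34 → 100010
  'B': uppercase starts at 65: 'B' = 65 + 1 = 66 → 1000010
= 111100 1101000 100010 1000010


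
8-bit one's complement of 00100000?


Original: 00100000
Invert all bits:
  bit 0: 0 → 1
  bit 1: 0 → 1
  bit 2: 1 → 0
  bit 3: 0 → 1
  bit 4: 0 → 1
  bit 5: 0 → 1
  bit 6: 0 → 1
  bit 7: 0 → 1
= 11011111


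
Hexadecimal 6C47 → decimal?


Positional values:
Position 0: 7 × 16^0 = 7 × 1 = 7
Position 1: 4 × 16^1 = 4 × 16 = 64
Position 2: C × 16^2 = 12 × 256 = 3072
Position 3: 6 × 16^3 = 6 × 4096 = 24576
Sum = 7 + 64 + 3072 + 24576
= 27719


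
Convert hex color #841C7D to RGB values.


Hex: #841C7D
R = 84₁₆ = 132
G = 1C₁₆ = 28
B = 7D₁₆ = 125
= RGB(132, 28, 125)


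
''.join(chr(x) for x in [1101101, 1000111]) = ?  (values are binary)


Codes (binary): 1101101 1000111
Per-code ASCII lookup:
  1101101 = 109  (range 97-122: lowercase, 109 - 97 = 12) → 'm'
  1000111 = 71  (range 65-90: uppercase, 71 - 65 = 6) → 'G'
= 'mG'


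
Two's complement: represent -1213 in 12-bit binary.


Original: 010010111101
Step 1 - Invert all bits: 101101000010
Step 2 - Add 1: 101101000010 + 1
= 101101000011 (represents -1213)


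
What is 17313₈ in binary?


Each octal digit → 3 binary bits:
  1 = 001
  7 = 111
  3 = 011
  1 = 001
  3 = 011
Concatenate: 001 111 011 001 011
= 001111011001011


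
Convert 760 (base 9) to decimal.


Positional values (base 9):
  0 × 9^0 = 0 × 1 = 0
  6 × 9^1 = 6 × 9 = 54
  7 × 9^2 = 7 × 81 = 567
Sum = 0 + 54 + 567
= 621


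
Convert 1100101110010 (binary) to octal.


Group into 3-bit groups: 001100101110010
  001 = 1
  100 = 4
  101 = 5
  110 = 6
  010 = 2
= 0o14562


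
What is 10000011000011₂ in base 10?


Positional values:
Bit 0: 1 × 2^0 = 1
Bit 1: 1 × 2^1 = 2
Bit 6: 1 × 2^6 = 64
Bit 7: 1 × 2^7 = 128
Bit 13: 1 × 2^13 = 8192
Sum = 1 + 2 + 64 + 128 + 8192
= 8387


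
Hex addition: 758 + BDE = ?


Align and add column by column (LSB to MSB, each column mod 16 with carry):
  0758
+ 0BDE
  ----
  col 0: 8(8) + E(14) + 0 (carry in) = 22 → 6(6), carry out 1
  col 1: 5(5) + D(13) + 1 (carry in) = 19 → 3(3), carry out 1
  col 2: 7(7) + B(11) + 1 (carry in) = 19 → 3(3), carry out 1
  col 3: 0(0) + 0(0) + 1 (carry in) = 1 → 1(1), carry out 0
Reading digits MSB→LSB: 1336
Strip leading zeros: 1336
= 0x1336


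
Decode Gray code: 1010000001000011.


Gray code: 1010000001000011
MSB stays the same: 1
Each subsequent bit = prev_binary XOR current_gray:
  B[1] = 1 XOR 0 = 1
  B[2] = 1 XOR 1 = 0
  B[3] = 0 XOR 0 = 0
  B[4] = 0 XOR 0 = 0
  B[5] = 0 XOR 0 = 0
  B[6] = 0 XOR 0 = 0
  B[7] = 0 XOR 0 = 0
  B[8] = 0 XOR 0 = 0
  B[9] = 0 XOR 1 = 1
  B[10] = 1 XOR 0 = 1
  B[11] = 1 XOR 0 = 1
  B[12] = 1 XOR 0 = 1
  B[13] = 1 XOR 0 = 1
  B[14] = 1 XOR 1 = 0
  B[15] = 0 XOR 1 = 1
= 1100000001111101 (49277 decimal)


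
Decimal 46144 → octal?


Divide by 8 repeatedly:
46144 ÷ 8 = 5768 remainder 0
5768 ÷ 8 = 721 remainder 0
721 ÷ 8 = 90 remainder 1
90 ÷ 8 = 11 remainder 2
11 ÷ 8 = 1 remainder 3
1 ÷ 8 = 0 remainder 1
Reading remainders bottom-up:
= 0o132100


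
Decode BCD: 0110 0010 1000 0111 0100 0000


Each 4-bit group → digit:
  0110 → 6
  0010 → 2
  1000 → 8
  0111 → 7
  0100 → 4
  0000 → 0
= 628740


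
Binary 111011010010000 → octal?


Group into 3-bit groups: 111011010010000
  111 = 7
  011 = 3
  010 = 2
  010 = 2
  000 = 0
= 0o73220


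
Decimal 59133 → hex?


Divide by 16 repeatedly:
59133 ÷ 16 = 3695 remainder 13 (D)
3695 ÷ 16 = 230 remainder 15 (F)
230 ÷ 16 = 14 remainder 6 (6)
14 ÷ 16 = 0 remainder 14 (E)
Reading remainders bottom-up:
= 0xE6FD


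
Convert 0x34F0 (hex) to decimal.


Positional values:
Position 0: 0 × 16^0 = 0 × 1 = 0
Position 1: F × 16^1 = 15 × 16 = 240
Position 2: 4 × 16^2 = 4 × 256 = 1024
Position 3: 3 × 16^3 = 3 × 4096 = 12288
Sum = 0 + 240 + 1024 + 12288
= 13552


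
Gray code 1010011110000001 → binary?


Gray code: 1010011110000001
MSB stays the same: 1
Each subsequent bit = prev_binary XOR current_gray:
  B[1] = 1 XOR 0 = 1
  B[2] = 1 XOR 1 = 0
  B[3] = 0 XOR 0 = 0
  B[4] = 0 XOR 0 = 0
  B[5] = 0 XOR 1 = 1
  B[6] = 1 XOR 1 = 0
  B[7] = 0 XOR 1 = 1
  B[8] = 1 XOR 1 = 0
  B[9] = 0 XOR 0 = 0
  B[10] = 0 XOR 0 = 0
  B[11] = 0 XOR 0 = 0
  B[12] = 0 XOR 0 = 0
  B[13] = 0 XOR 0 = 0
  B[14] = 0 XOR 0 = 0
  B[15] = 0 XOR 1 = 1
= 1100010100000001 (50433 decimal)


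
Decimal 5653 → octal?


Divide by 8 repeatedly:
5653 ÷ 8 = 706 remainder 5
706 ÷ 8 = 88 remainder 2
88 ÷ 8 = 11 remainder 0
11 ÷ 8 = 1 remainder 3
1 ÷ 8 = 0 remainder 1
Reading remainders bottom-up:
= 0o13025


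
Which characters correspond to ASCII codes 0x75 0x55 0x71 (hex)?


Codes (hex): 0x75 0x55 0x71
Per-code ASCII lookup:
  0x75 = 117  (range 97-122: lowercase, 117 - 97 = 20) → 'u'
  0x55 = 85  (range 65-90: uppercase, 85 - 65 = 20) → 'U'
  0x71 = 113  (range 97-122: lowercase, 113 - 97 = 16) → 'q'
= 'uUq'


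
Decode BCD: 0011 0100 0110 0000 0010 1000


Each 4-bit group → digit:
  0011 → 3
  0100 → 4
  0110 → 6
  0000 → 0
  0010 → 2
  1000 → 8
= 346028


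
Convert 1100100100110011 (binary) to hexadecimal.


Group into 4-bit nibbles: 1100100100110011
  1100 = C
  1001 = 9
  0011 = 3
  0011 = 3
= 0xC933


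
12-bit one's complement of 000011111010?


Original: 000011111010
Invert all bits:
  bit 0: 0 → 1
  bit 1: 0 → 1
  bit 2: 0 → 1
  bit 3: 0 → 1
  bit 4: 1 → 0
  bit 5: 1 → 0
  bit 6: 1 → 0
  bit 7: 1 → 0
  bit 8: 1 → 0
  bit 9: 0 → 1
  bit 10: 1 → 0
  bit 11: 0 → 1
= 111100000101


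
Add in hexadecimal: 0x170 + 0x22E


Align and add column by column (LSB to MSB, each column mod 16 with carry):
  0170
+ 022E
  ----
  col 0: 0(0) + E(14) + 0 (carry in) = 14 → E(14), carry out 0
  col 1: 7(7) + 2(2) + 0 (carry in) = 9 → 9(9), carry out 0
  col 2: 1(1) + 2(2) + 0 (carry in) = 3 → 3(3), carry out 0
  col 3: 0(0) + 0(0) + 0 (carry in) = 0 → 0(0), carry out 0
Reading digits MSB→LSB: 039E
Strip leading zeros: 39E
= 0x39E


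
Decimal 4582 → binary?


Divide by 2 repeatedly:
4582 ÷ 2 = 2291 remainder 0
2291 ÷ 2 = 1145 remainder 1
1145 ÷ 2 = 572 remainder 1
572 ÷ 2 = 286 remainder 0
286 ÷ 2 = 143 remainder 0
143 ÷ 2 = 71 remainder 1
71 ÷ 2 = 35 remainder 1
35 ÷ 2 = 17 remainder 1
17 ÷ 2 = 8 remainder 1
8 ÷ 2 = 4 remainder 0
4 ÷ 2 = 2 remainder 0
2 ÷ 2 = 1 remainder 0
1 ÷ 2 = 0 remainder 1
Reading remainders bottom-up:
= 1000111100110


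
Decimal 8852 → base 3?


Divide by 3 repeatedly:
8852 ÷ 3 = 2950 remainder 2
2950 ÷ 3 = 983 remainder 1
983 ÷ 3 = 327 remainder 2
327 ÷ 3 = 109 remainder 0
109 ÷ 3 = 36 remainder 1
36 ÷ 3 = 12 remainder 0
12 ÷ 3 = 4 remainder 0
4 ÷ 3 = 1 remainder 1
1 ÷ 3 = 0 remainder 1
Reading remainders bottom-up:
= 110010212


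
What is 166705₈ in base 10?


Positional values:
Position 0: 5 × 8^0 = 5
Position 1: 0 × 8^1 = 0
Position 2: 7 × 8^2 = 448
Position 3: 6 × 8^3 = 3072
Position 4: 6 × 8^4 = 24576
Position 5: 1 × 8^5 = 32768
Sum = 5 + 0 + 448 + 3072 + 24576 + 32768
= 60869


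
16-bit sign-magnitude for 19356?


Sign bit: 0 (positive)
Magnitude: 19356 = 100101110011100
= 0100101110011100


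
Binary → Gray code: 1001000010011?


Binary: 1001000010011
Gray code: G = B XOR (B >> 1)
B >> 1 = 0100100001001
1001000010011 XOR 0100100001001:
  1 XOR 0 = 1
  0 XOR 1 = 1
  0 XOR 0 = 0
  1 XOR 0 = 1
  0 XOR 1 = 1
  0 XOR 0 = 0
  0 XOR 0 = 0
  0 XOR 0 = 0
  1 XOR 0 = 1
  0 XOR 1 = 1
  0 XOR 0 = 0
  1 XOR 0 = 1
  1 XOR 1 = 0
= 1101100011010


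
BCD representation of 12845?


Each digit → 4-bit binary:
  1 → 0001
  2 → 0010
  8 → 1000
  4 → 0100
  5 → 0101
= 0001 0010 1000 0100 0101


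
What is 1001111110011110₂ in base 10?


Positional values:
Bit 1: 1 × 2^1 = 2
Bit 2: 1 × 2^2 = 4
Bit 3: 1 × 2^3 = 8
Bit 4: 1 × 2^4 = 16
Bit 7: 1 × 2^7 = 128
Bit 8: 1 × 2^8 = 256
Bit 9: 1 × 2^9 = 512
Bit 10: 1 × 2^10 = 1024
Bit 11: 1 × 2^11 = 2048
Bit 12: 1 × 2^12 = 4096
Bit 15: 1 × 2^15 = 32768
Sum = 2 + 4 + 8 + 16 + 128 + 256 + 512 + 1024 + 2048 + 4096 + 32768
= 40862


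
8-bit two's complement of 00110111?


Original: 00110111
Step 1 - Invert all bits: 11001000
Step 2 - Add 1: 11001000 + 1
= 11001001 (represents -55)


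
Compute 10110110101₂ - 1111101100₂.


Align and subtract column by column (LSB to MSB, borrowing when needed):
  10110110101
- 01111101100
  -----------
  col 0: (1 - 0 borrow-in) - 0 → 1 - 0 = 1, borrow out 0
  col 1: (0 - 0 borrow-in) - 0 → 0 - 0 = 0, borrow out 0
  col 2: (1 - 0 borrow-in) - 1 → 1 - 1 = 0, borrow out 0
  col 3: (0 - 0 borrow-in) - 1 → borrow from next column: (0+2) - 1 = 1, borrow out 1
  col 4: (1 - 1 borrow-in) - 0 → 0 - 0 = 0, borrow out 0
  col 5: (1 - 0 borrow-in) - 1 → 1 - 1 = 0, borrow out 0
  col 6: (0 - 0 borrow-in) - 1 → borrow from next column: (0+2) - 1 = 1, borrow out 1
  col 7: (1 - 1 borrow-in) - 1 → borrow from next column: (0+2) - 1 = 1, borrow out 1
  col 8: (1 - 1 borrow-in) - 1 → borrow from next column: (0+2) - 1 = 1, borrow out 1
  col 9: (0 - 1 borrow-in) - 1 → borrow from next column: (-1+2) - 1 = 0, borrow out 1
  col 10: (1 - 1 borrow-in) - 0 → 0 - 0 = 0, borrow out 0
Reading bits MSB→LSB: 00111001001
Strip leading zeros: 111001001
= 111001001


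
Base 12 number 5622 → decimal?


Positional values (base 12):
  2 × 12^0 = 2 × 1 = 2
  2 × 12^1 = 2 × 12 = 24
  6 × 12^2 = 6 × 144 = 864
  5 × 12^3 = 5 × 1728 = 8640
Sum = 2 + 24 + 864 + 8640
= 9530


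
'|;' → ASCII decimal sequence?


String: '|;'  (2 characters)
Per-character ASCII lookup:
  '|': special character: '|' = 124
  ';': special character: ';' = 59
= 124 59


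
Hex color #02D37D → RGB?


Hex: #02D37D
R = 02₁₆ = 2
G = D3₁₆ = 211
B = 7D₁₆ = 125
= RGB(2, 211, 125)


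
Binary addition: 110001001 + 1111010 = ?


Align and add column by column (LSB to MSB, carry propagating):
  0110001001
+ 0001111010
  ----------
  col 0: 1 + 0 + 0 (carry in) = 1 → bit 1, carry out 0
  col 1: 0 + 1 + 0 (carry in) = 1 → bit 1, carry out 0
  col 2: 0 + 0 + 0 (carry in) = 0 → bit 0, carry out 0
  col 3: 1 + 1 + 0 (carry in) = 2 → bit 0, carry out 1
  col 4: 0 + 1 + 1 (carry in) = 2 → bit 0, carry out 1
  col 5: 0 + 1 + 1 (carry in) = 2 → bit 0, carry out 1
  col 6: 0 + 1 + 1 (carry in) = 2 → bit 0, carry out 1
  col 7: 1 + 0 + 1 (carry in) = 2 → bit 0, carry out 1
  col 8: 1 + 0 + 1 (carry in) = 2 → bit 0, carry out 1
  col 9: 0 + 0 + 1 (carry in) = 1 → bit 1, carry out 0
Reading bits MSB→LSB: 1000000011
Strip leading zeros: 1000000011
= 1000000011


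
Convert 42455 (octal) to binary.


Each octal digit → 3 binary bits:
  4 = 100
  2 = 010
  4 = 100
  5 = 101
  5 = 101
Concatenate: 100 010 100 101 101
= 100010100101101


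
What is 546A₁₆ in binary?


Each hex digit → 4 binary bits:
  5 = 0101
  4 = 0100
  6 = 0110
  A = 1010
Concatenate: 0101 0100 0110 1010
= 0101010001101010


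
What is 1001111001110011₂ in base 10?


Positional values:
Bit 0: 1 × 2^0 = 1
Bit 1: 1 × 2^1 = 2
Bit 4: 1 × 2^4 = 16
Bit 5: 1 × 2^5 = 32
Bit 6: 1 × 2^6 = 64
Bit 9: 1 × 2^9 = 512
Bit 10: 1 × 2^10 = 1024
Bit 11: 1 × 2^11 = 2048
Bit 12: 1 × 2^12 = 4096
Bit 15: 1 × 2^15 = 32768
Sum = 1 + 2 + 16 + 32 + 64 + 512 + 1024 + 2048 + 4096 + 32768
= 40563


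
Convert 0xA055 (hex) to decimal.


Positional values:
Position 0: 5 × 16^0 = 5 × 1 = 5
Position 1: 5 × 16^1 = 5 × 16 = 80
Position 2: 0 × 16^2 = 0 × 256 = 0
Position 3: A × 16^3 = 10 × 4096 = 40960
Sum = 5 + 80 + 0 + 40960
= 41045


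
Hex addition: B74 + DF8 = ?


Align and add column by column (LSB to MSB, each column mod 16 with carry):
  0B74
+ 0DF8
  ----
  col 0: 4(4) + 8(8) + 0 (carry in) = 12 → C(12), carry out 0
  col 1: 7(7) + F(15) + 0 (carry in) = 22 → 6(6), carry out 1
  col 2: B(11) + D(13) + 1 (carry in) = 25 → 9(9), carry out 1
  col 3: 0(0) + 0(0) + 1 (carry in) = 1 → 1(1), carry out 0
Reading digits MSB→LSB: 196C
Strip leading zeros: 196C
= 0x196C


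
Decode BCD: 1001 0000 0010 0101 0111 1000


Each 4-bit group → digit:
  1001 → 9
  0000 → 0
  0010 → 2
  0101 → 5
  0111 → 7
  1000 → 8
= 902578


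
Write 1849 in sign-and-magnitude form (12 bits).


Sign bit: 0 (positive)
Magnitude: 1849 = 11100111001
= 011100111001


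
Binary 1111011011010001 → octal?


Group into 3-bit groups: 001111011011010001
  001 = 1
  111 = 7
  011 = 3
  011 = 3
  010 = 2
  001 = 1
= 0o173321


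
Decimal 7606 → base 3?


Divide by 3 repeatedly:
7606 ÷ 3 = 2535 remainder 1
2535 ÷ 3 = 845 remainder 0
845 ÷ 3 = 281 remainder 2
281 ÷ 3 = 93 remainder 2
93 ÷ 3 = 31 remainder 0
31 ÷ 3 = 10 remainder 1
10 ÷ 3 = 3 remainder 1
3 ÷ 3 = 1 remainder 0
1 ÷ 3 = 0 remainder 1
Reading remainders bottom-up:
= 101102201


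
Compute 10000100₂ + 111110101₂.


Align and add column by column (LSB to MSB, carry propagating):
  0010000100
+ 0111110101
  ----------
  col 0: 0 + 1 + 0 (carry in) = 1 → bit 1, carry out 0
  col 1: 0 + 0 + 0 (carry in) = 0 → bit 0, carry out 0
  col 2: 1 + 1 + 0 (carry in) = 2 → bit 0, carry out 1
  col 3: 0 + 0 + 1 (carry in) = 1 → bit 1, carry out 0
  col 4: 0 + 1 + 0 (carry in) = 1 → bit 1, carry out 0
  col 5: 0 + 1 + 0 (carry in) = 1 → bit 1, carry out 0
  col 6: 0 + 1 + 0 (carry in) = 1 → bit 1, carry out 0
  col 7: 1 + 1 + 0 (carry in) = 2 → bit 0, carry out 1
  col 8: 0 + 1 + 1 (carry in) = 2 → bit 0, carry out 1
  col 9: 0 + 0 + 1 (carry in) = 1 → bit 1, carry out 0
Reading bits MSB→LSB: 1001111001
Strip leading zeros: 1001111001
= 1001111001


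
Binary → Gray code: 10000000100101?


Binary: 10000000100101
Gray code: G = B XOR (B >> 1)
B >> 1 = 01000000010010
10000000100101 XOR 01000000010010:
  1 XOR 0 = 1
  0 XOR 1 = 1
  0 XOR 0 = 0
  0 XOR 0 = 0
  0 XOR 0 = 0
  0 XOR 0 = 0
  0 XOR 0 = 0
  0 XOR 0 = 0
  1 XOR 0 = 1
  0 XOR 1 = 1
  0 XOR 0 = 0
  1 XOR 0 = 1
  0 XOR 1 = 1
  1 XOR 0 = 1
= 11000000110111


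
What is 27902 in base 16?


Divide by 16 repeatedly:
27902 ÷ 16 = 1743 remainder 14 (E)
1743 ÷ 16 = 108 remainder 15 (F)
108 ÷ 16 = 6 remainder 12 (C)
6 ÷ 16 = 0 remainder 6 (6)
Reading remainders bottom-up:
= 0x6CFE


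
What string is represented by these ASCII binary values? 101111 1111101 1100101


Codes (binary): 101111 1111101 1100101
Per-code ASCII lookup:
  101111 = 47  (special character) → '/'
  1111101 = 125  (special character) → '}'
  1100101 = 101  (range 97-122: lowercase, 101 - 97 = 4) → 'e'
= '/}e'


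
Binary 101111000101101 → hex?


Group into 4-bit nibbles: 0101111000101101
  0101 = 5
  1110 = E
  0010 = 2
  1101 = D
= 0x5E2D


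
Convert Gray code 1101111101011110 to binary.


Gray code: 1101111101011110
MSB stays the same: 1
Each subsequent bit = prev_binary XOR current_gray:
  B[1] = 1 XOR 1 = 0
  B[2] = 0 XOR 0 = 0
  B[3] = 0 XOR 1 = 1
  B[4] = 1 XOR 1 = 0
  B[5] = 0 XOR 1 = 1
  B[6] = 1 XOR 1 = 0
  B[7] = 0 XOR 1 = 1
  B[8] = 1 XOR 0 = 1
  B[9] = 1 XOR 1 = 0
  B[10] = 0 XOR 0 = 0
  B[11] = 0 XOR 1 = 1
  B[12] = 1 XOR 1 = 0
  B[13] = 0 XOR 1 = 1
  B[14] = 1 XOR 1 = 0
  B[15] = 0 XOR 0 = 0
= 1001010110010100 (38292 decimal)


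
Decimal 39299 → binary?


Divide by 2 repeatedly:
39299 ÷ 2 = 19649 remainder 1
19649 ÷ 2 = 9824 remainder 1
9824 ÷ 2 = 4912 remainder 0
4912 ÷ 2 = 2456 remainder 0
2456 ÷ 2 = 1228 remainder 0
1228 ÷ 2 = 614 remainder 0
614 ÷ 2 = 307 remainder 0
307 ÷ 2 = 153 remainder 1
153 ÷ 2 = 76 remainder 1
76 ÷ 2 = 38 remainder 0
38 ÷ 2 = 19 remainder 0
19 ÷ 2 = 9 remainder 1
9 ÷ 2 = 4 remainder 1
4 ÷ 2 = 2 remainder 0
2 ÷ 2 = 1 remainder 0
1 ÷ 2 = 0 remainder 1
Reading remainders bottom-up:
= 1001100110000011


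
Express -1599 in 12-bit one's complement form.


Original: 011000111111
Invert all bits:
  bit 0: 0 → 1
  bit 1: 1 → 0
  bit 2: 1 → 0
  bit 3: 0 → 1
  bit 4: 0 → 1
  bit 5: 0 → 1
  bit 6: 1 → 0
  bit 7: 1 → 0
  bit 8: 1 → 0
  bit 9: 1 → 0
  bit 10: 1 → 0
  bit 11: 1 → 0
= 100111000000


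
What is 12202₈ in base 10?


Positional values:
Position 0: 2 × 8^0 = 2
Position 1: 0 × 8^1 = 0
Position 2: 2 × 8^2 = 128
Position 3: 2 × 8^3 = 1024
Position 4: 1 × 8^4 = 4096
Sum = 2 + 0 + 128 + 1024 + 4096
= 5250


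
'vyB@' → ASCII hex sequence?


String: 'vyB@'  (4 characters)
Per-character ASCII lookup:
  'v': lowercase starts at 97: 'v' = 97 + 21 = 118 → 0x76
  'y': lowercase starts at 97: 'y' = 97 + 24 = 121 → 0x79
  'B': uppercase starts at 65: 'B' = 65 + 1 = 66 → 0x42
  '@': special character: '@' = 64 → 0x40
= 0x76 0x79 0x42 0x40


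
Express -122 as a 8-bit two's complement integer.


Original: 01111010
Step 1 - Invert all bits: 10000101
Step 2 - Add 1: 10000101 + 1
= 10000110 (represents -122)


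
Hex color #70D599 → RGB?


Hex: #70D599
R = 70₁₆ = 112
G = D5₁₆ = 213
B = 99₁₆ = 153
= RGB(112, 213, 153)


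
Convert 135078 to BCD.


Each digit → 4-bit binary:
  1 → 0001
  3 → 0011
  5 → 0101
  0 → 0000
  7 → 0111
  8 → 1000
= 0001 0011 0101 0000 0111 1000


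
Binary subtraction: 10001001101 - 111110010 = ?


Align and subtract column by column (LSB to MSB, borrowing when needed):
  10001001101
- 00111110010
  -----------
  col 0: (1 - 0 borrow-in) - 0 → 1 - 0 = 1, borrow out 0
  col 1: (0 - 0 borrow-in) - 1 → borrow from next column: (0+2) - 1 = 1, borrow out 1
  col 2: (1 - 1 borrow-in) - 0 → 0 - 0 = 0, borrow out 0
  col 3: (1 - 0 borrow-in) - 0 → 1 - 0 = 1, borrow out 0
  col 4: (0 - 0 borrow-in) - 1 → borrow from next column: (0+2) - 1 = 1, borrow out 1
  col 5: (0 - 1 borrow-in) - 1 → borrow from next column: (-1+2) - 1 = 0, borrow out 1
  col 6: (1 - 1 borrow-in) - 1 → borrow from next column: (0+2) - 1 = 1, borrow out 1
  col 7: (0 - 1 borrow-in) - 1 → borrow from next column: (-1+2) - 1 = 0, borrow out 1
  col 8: (0 - 1 borrow-in) - 1 → borrow from next column: (-1+2) - 1 = 0, borrow out 1
  col 9: (0 - 1 borrow-in) - 0 → borrow from next column: (-1+2) - 0 = 1, borrow out 1
  col 10: (1 - 1 borrow-in) - 0 → 0 - 0 = 0, borrow out 0
Reading bits MSB→LSB: 01001011011
Strip leading zeros: 1001011011
= 1001011011


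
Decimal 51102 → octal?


Divide by 8 repeatedly:
51102 ÷ 8 = 6387 remainder 6
6387 ÷ 8 = 798 remainder 3
798 ÷ 8 = 99 remainder 6
99 ÷ 8 = 12 remainder 3
12 ÷ 8 = 1 remainder 4
1 ÷ 8 = 0 remainder 1
Reading remainders bottom-up:
= 0o143636


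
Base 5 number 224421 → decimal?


Positional values (base 5):
  1 × 5^0 = 1 × 1 = 1
  2 × 5^1 = 2 × 5 = 10
  4 × 5^2 = 4 × 25 = 100
  4 × 5^3 = 4 × 125 = 500
  2 × 5^4 = 2 × 625 = 1250
  2 × 5^5 = 2 × 3125 = 6250
Sum = 1 + 10 + 100 + 500 + 1250 + 6250
= 8111


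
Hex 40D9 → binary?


Each hex digit → 4 binary bits:
  4 = 0100
  0 = 0000
  D = 1101
  9 = 1001
Concatenate: 0100 0000 1101 1001
= 0100000011011001


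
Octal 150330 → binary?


Each octal digit → 3 binary bits:
  1 = 001
  5 = 101
  0 = 000
  3 = 011
  3 = 011
  0 = 000
Concatenate: 001 101 000 011 011 000
= 001101000011011000


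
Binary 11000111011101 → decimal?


Positional values:
Bit 0: 1 × 2^0 = 1
Bit 2: 1 × 2^2 = 4
Bit 3: 1 × 2^3 = 8
Bit 4: 1 × 2^4 = 16
Bit 6: 1 × 2^6 = 64
Bit 7: 1 × 2^7 = 128
Bit 8: 1 × 2^8 = 256
Bit 12: 1 × 2^12 = 4096
Bit 13: 1 × 2^13 = 8192
Sum = 1 + 4 + 8 + 16 + 64 + 128 + 256 + 4096 + 8192
= 12765


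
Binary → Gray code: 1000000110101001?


Binary: 1000000110101001
Gray code: G = B XOR (B >> 1)
B >> 1 = 0100000011010100
1000000110101001 XOR 0100000011010100:
  1 XOR 0 = 1
  0 XOR 1 = 1
  0 XOR 0 = 0
  0 XOR 0 = 0
  0 XOR 0 = 0
  0 XOR 0 = 0
  0 XOR 0 = 0
  1 XOR 0 = 1
  1 XOR 1 = 0
  0 XOR 1 = 1
  1 XOR 0 = 1
  0 XOR 1 = 1
  1 XOR 0 = 1
  0 XOR 1 = 1
  0 XOR 0 = 0
  1 XOR 0 = 1
= 1100000101111101


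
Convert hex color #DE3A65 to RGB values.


Hex: #DE3A65
R = DE₁₆ = 222
G = 3A₁₆ = 58
B = 65₁₆ = 101
= RGB(222, 58, 101)


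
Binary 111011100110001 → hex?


Group into 4-bit nibbles: 0111011100110001
  0111 = 7
  0111 = 7
  0011 = 3
  0001 = 1
= 0x7731


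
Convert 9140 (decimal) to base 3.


Divide by 3 repeatedly:
9140 ÷ 3 = 3046 remainder 2
3046 ÷ 3 = 1015 remainder 1
1015 ÷ 3 = 338 remainder 1
338 ÷ 3 = 112 remainder 2
112 ÷ 3 = 37 remainder 1
37 ÷ 3 = 12 remainder 1
12 ÷ 3 = 4 remainder 0
4 ÷ 3 = 1 remainder 1
1 ÷ 3 = 0 remainder 1
Reading remainders bottom-up:
= 110112112


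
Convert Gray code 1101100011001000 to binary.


Gray code: 1101100011001000
MSB stays the same: 1
Each subsequent bit = prev_binary XOR current_gray:
  B[1] = 1 XOR 1 = 0
  B[2] = 0 XOR 0 = 0
  B[3] = 0 XOR 1 = 1
  B[4] = 1 XOR 1 = 0
  B[5] = 0 XOR 0 = 0
  B[6] = 0 XOR 0 = 0
  B[7] = 0 XOR 0 = 0
  B[8] = 0 XOR 1 = 1
  B[9] = 1 XOR 1 = 0
  B[10] = 0 XOR 0 = 0
  B[11] = 0 XOR 0 = 0
  B[12] = 0 XOR 1 = 1
  B[13] = 1 XOR 0 = 1
  B[14] = 1 XOR 0 = 1
  B[15] = 1 XOR 0 = 1
= 1001000010001111 (37007 decimal)


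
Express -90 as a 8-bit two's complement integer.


Original: 01011010
Step 1 - Invert all bits: 10100101
Step 2 - Add 1: 10100101 + 1
= 10100110 (represents -90)


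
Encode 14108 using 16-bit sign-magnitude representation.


Sign bit: 0 (positive)
Magnitude: 14108 = 011011100011100
= 0011011100011100


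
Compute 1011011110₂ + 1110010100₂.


Align and add column by column (LSB to MSB, carry propagating):
  01011011110
+ 01110010100
  -----------
  col 0: 0 + 0 + 0 (carry in) = 0 → bit 0, carry out 0
  col 1: 1 + 0 + 0 (carry in) = 1 → bit 1, carry out 0
  col 2: 1 + 1 + 0 (carry in) = 2 → bit 0, carry out 1
  col 3: 1 + 0 + 1 (carry in) = 2 → bit 0, carry out 1
  col 4: 1 + 1 + 1 (carry in) = 3 → bit 1, carry out 1
  col 5: 0 + 0 + 1 (carry in) = 1 → bit 1, carry out 0
  col 6: 1 + 0 + 0 (carry in) = 1 → bit 1, carry out 0
  col 7: 1 + 1 + 0 (carry in) = 2 → bit 0, carry out 1
  col 8: 0 + 1 + 1 (carry in) = 2 → bit 0, carry out 1
  col 9: 1 + 1 + 1 (carry in) = 3 → bit 1, carry out 1
  col 10: 0 + 0 + 1 (carry in) = 1 → bit 1, carry out 0
Reading bits MSB→LSB: 11001110010
Strip leading zeros: 11001110010
= 11001110010


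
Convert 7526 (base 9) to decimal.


Positional values (base 9):
  6 × 9^0 = 6 × 1 = 6
  2 × 9^1 = 2 × 9 = 18
  5 × 9^2 = 5 × 81 = 405
  7 × 9^3 = 7 × 729 = 5103
Sum = 6 + 18 + 405 + 5103
= 5532


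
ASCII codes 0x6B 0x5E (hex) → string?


Codes (hex): 0x6B 0x5E
Per-code ASCII lookup:
  0x6B = 107  (range 97-122: lowercase, 107 - 97 = 10) → 'k'
  0x5E = 94  (special character) → '^'
= 'k^'


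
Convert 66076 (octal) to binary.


Each octal digit → 3 binary bits:
  6 = 110
  6 = 110
  0 = 000
  7 = 111
  6 = 110
Concatenate: 110 110 000 111 110
= 110110000111110


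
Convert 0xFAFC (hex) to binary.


Each hex digit → 4 binary bits:
  F = 1111
  A = 1010
  F = 1111
  C = 1100
Concatenate: 1111 1010 1111 1100
= 1111101011111100


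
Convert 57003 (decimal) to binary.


Divide by 2 repeatedly:
57003 ÷ 2 = 28501 remainder 1
28501 ÷ 2 = 14250 remainder 1
14250 ÷ 2 = 7125 remainder 0
7125 ÷ 2 = 3562 remainder 1
3562 ÷ 2 = 1781 remainder 0
1781 ÷ 2 = 890 remainder 1
890 ÷ 2 = 445 remainder 0
445 ÷ 2 = 222 remainder 1
222 ÷ 2 = 111 remainder 0
111 ÷ 2 = 55 remainder 1
55 ÷ 2 = 27 remainder 1
27 ÷ 2 = 13 remainder 1
13 ÷ 2 = 6 remainder 1
6 ÷ 2 = 3 remainder 0
3 ÷ 2 = 1 remainder 1
1 ÷ 2 = 0 remainder 1
Reading remainders bottom-up:
= 1101111010101011


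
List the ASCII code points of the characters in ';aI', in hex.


String: ';aI'  (3 characters)
Per-character ASCII lookup:
  ';': special character: ';' = 59 → 0x3B
  'a': lowercase starts at 97: 'a' = 97 + 0 = 97 → 0x61
  'I': uppercase starts at 65: 'I' = 65 + 8 = 73 → 0x49
= 0x3B 0x61 0x49


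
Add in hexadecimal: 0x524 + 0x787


Align and add column by column (LSB to MSB, each column mod 16 with carry):
  0524
+ 0787
  ----
  col 0: 4(4) + 7(7) + 0 (carry in) = 11 → B(11), carry out 0
  col 1: 2(2) + 8(8) + 0 (carry in) = 10 → A(10), carry out 0
  col 2: 5(5) + 7(7) + 0 (carry in) = 12 → C(12), carry out 0
  col 3: 0(0) + 0(0) + 0 (carry in) = 0 → 0(0), carry out 0
Reading digits MSB→LSB: 0CAB
Strip leading zeros: CAB
= 0xCAB


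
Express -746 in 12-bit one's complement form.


Original: 001011101010
Invert all bits:
  bit 0: 0 → 1
  bit 1: 0 → 1
  bit 2: 1 → 0
  bit 3: 0 → 1
  bit 4: 1 → 0
  bit 5: 1 → 0
  bit 6: 1 → 0
  bit 7: 0 → 1
  bit 8: 1 → 0
  bit 9: 0 → 1
  bit 10: 1 → 0
  bit 11: 0 → 1
= 110100010101


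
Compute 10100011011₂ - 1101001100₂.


Align and subtract column by column (LSB to MSB, borrowing when needed):
  10100011011
- 01101001100
  -----------
  col 0: (1 - 0 borrow-in) - 0 → 1 - 0 = 1, borrow out 0
  col 1: (1 - 0 borrow-in) - 0 → 1 - 0 = 1, borrow out 0
  col 2: (0 - 0 borrow-in) - 1 → borrow from next column: (0+2) - 1 = 1, borrow out 1
  col 3: (1 - 1 borrow-in) - 1 → borrow from next column: (0+2) - 1 = 1, borrow out 1
  col 4: (1 - 1 borrow-in) - 0 → 0 - 0 = 0, borrow out 0
  col 5: (0 - 0 borrow-in) - 0 → 0 - 0 = 0, borrow out 0
  col 6: (0 - 0 borrow-in) - 1 → borrow from next column: (0+2) - 1 = 1, borrow out 1
  col 7: (0 - 1 borrow-in) - 0 → borrow from next column: (-1+2) - 0 = 1, borrow out 1
  col 8: (1 - 1 borrow-in) - 1 → borrow from next column: (0+2) - 1 = 1, borrow out 1
  col 9: (0 - 1 borrow-in) - 1 → borrow from next column: (-1+2) - 1 = 0, borrow out 1
  col 10: (1 - 1 borrow-in) - 0 → 0 - 0 = 0, borrow out 0
Reading bits MSB→LSB: 00111001111
Strip leading zeros: 111001111
= 111001111


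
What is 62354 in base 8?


Divide by 8 repeatedly:
62354 ÷ 8 = 7794 remainder 2
7794 ÷ 8 = 974 remainder 2
974 ÷ 8 = 121 remainder 6
121 ÷ 8 = 15 remainder 1
15 ÷ 8 = 1 remainder 7
1 ÷ 8 = 0 remainder 1
Reading remainders bottom-up:
= 0o171622


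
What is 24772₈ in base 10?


Positional values:
Position 0: 2 × 8^0 = 2
Position 1: 7 × 8^1 = 56
Position 2: 7 × 8^2 = 448
Position 3: 4 × 8^3 = 2048
Position 4: 2 × 8^4 = 8192
Sum = 2 + 56 + 448 + 2048 + 8192
= 10746


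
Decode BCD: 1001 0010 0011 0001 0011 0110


Each 4-bit group → digit:
  1001 → 9
  0010 → 2
  0011 → 3
  0001 → 1
  0011 → 3
  0110 → 6
= 923136


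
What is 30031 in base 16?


Divide by 16 repeatedly:
30031 ÷ 16 = 1876 remainder 15 (F)
1876 ÷ 16 = 117 remainder 4 (4)
117 ÷ 16 = 7 remainder 5 (5)
7 ÷ 16 = 0 remainder 7 (7)
Reading remainders bottom-up:
= 0x754F


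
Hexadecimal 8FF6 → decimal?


Positional values:
Position 0: 6 × 16^0 = 6 × 1 = 6
Position 1: F × 16^1 = 15 × 16 = 240
Position 2: F × 16^2 = 15 × 256 = 3840
Position 3: 8 × 16^3 = 8 × 4096 = 32768
Sum = 6 + 240 + 3840 + 32768
= 36854


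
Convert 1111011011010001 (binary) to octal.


Group into 3-bit groups: 001111011011010001
  001 = 1
  111 = 7
  011 = 3
  011 = 3
  010 = 2
  001 = 1
= 0o173321


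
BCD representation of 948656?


Each digit → 4-bit binary:
  9 → 1001
  4 → 0100
  8 → 1000
  6 → 0110
  5 → 0101
  6 → 0110
= 1001 0100 1000 0110 0101 0110


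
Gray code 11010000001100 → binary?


Gray code: 11010000001100
MSB stays the same: 1
Each subsequent bit = prev_binary XOR current_gray:
  B[1] = 1 XOR 1 = 0
  B[2] = 0 XOR 0 = 0
  B[3] = 0 XOR 1 = 1
  B[4] = 1 XOR 0 = 1
  B[5] = 1 XOR 0 = 1
  B[6] = 1 XOR 0 = 1
  B[7] = 1 XOR 0 = 1
  B[8] = 1 XOR 0 = 1
  B[9] = 1 XOR 0 = 1
  B[10] = 1 XOR 1 = 0
  B[11] = 0 XOR 1 = 1
  B[12] = 1 XOR 0 = 1
  B[13] = 1 XOR 0 = 1
= 10011111110111 (10231 decimal)


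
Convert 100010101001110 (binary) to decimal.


Positional values:
Bit 1: 1 × 2^1 = 2
Bit 2: 1 × 2^2 = 4
Bit 3: 1 × 2^3 = 8
Bit 6: 1 × 2^6 = 64
Bit 8: 1 × 2^8 = 256
Bit 10: 1 × 2^10 = 1024
Bit 14: 1 × 2^14 = 16384
Sum = 2 + 4 + 8 + 64 + 256 + 1024 + 16384
= 17742


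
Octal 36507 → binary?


Each octal digit → 3 binary bits:
  3 = 011
  6 = 110
  5 = 101
  0 = 000
  7 = 111
Concatenate: 011 110 101 000 111
= 011110101000111


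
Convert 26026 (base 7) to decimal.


Positional values (base 7):
  6 × 7^0 = 6 × 1 = 6
  2 × 7^1 = 2 × 7 = 14
  0 × 7^2 = 0 × 49 = 0
  6 × 7^3 = 6 × 343 = 2058
  2 × 7^4 = 2 × 2401 = 4802
Sum = 6 + 14 + 0 + 2058 + 4802
= 6880


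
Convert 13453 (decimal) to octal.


Divide by 8 repeatedly:
13453 ÷ 8 = 1681 remainder 5
1681 ÷ 8 = 210 remainder 1
210 ÷ 8 = 26 remainder 2
26 ÷ 8 = 3 remainder 2
3 ÷ 8 = 0 remainder 3
Reading remainders bottom-up:
= 0o32215


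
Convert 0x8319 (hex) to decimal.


Positional values:
Position 0: 9 × 16^0 = 9 × 1 = 9
Position 1: 1 × 16^1 = 1 × 16 = 16
Position 2: 3 × 16^2 = 3 × 256 = 768
Position 3: 8 × 16^3 = 8 × 4096 = 32768
Sum = 9 + 16 + 768 + 32768
= 33561


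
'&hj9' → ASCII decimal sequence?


String: '&hj9'  (4 characters)
Per-character ASCII lookup:
  '&': special character: '&' = 38
  'h': lowercase starts at 97: 'h' = 97 + 7 = 104
  'j': lowercase starts at 97: 'j' = 97 + 9 = 106
  '9': digits start at 48: '9' = 48 + 9 = 57
= 38 104 106 57


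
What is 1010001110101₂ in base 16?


Group into 4-bit nibbles: 0001010001110101
  0001 = 1
  0100 = 4
  0111 = 7
  0101 = 5
= 0x1475


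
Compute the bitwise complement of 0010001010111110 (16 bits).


Original: 0010001010111110
Invert all bits:
  bit 0: 0 → 1
  bit 1: 0 → 1
  bit 2: 1 → 0
  bit 3: 0 → 1
  bit 4: 0 → 1
  bit 5: 0 → 1
  bit 6: 1 → 0
  bit 7: 0 → 1
  bit 8: 1 → 0
  bit 9: 0 → 1
  bit 10: 1 → 0
  bit 11: 1 → 0
  bit 12: 1 → 0
  bit 13: 1 → 0
  bit 14: 1 → 0
  bit 15: 0 → 1
= 1101110101000001


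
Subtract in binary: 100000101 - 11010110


Align and subtract column by column (LSB to MSB, borrowing when needed):
  100000101
- 011010110
  ---------
  col 0: (1 - 0 borrow-in) - 0 → 1 - 0 = 1, borrow out 0
  col 1: (0 - 0 borrow-in) - 1 → borrow from next column: (0+2) - 1 = 1, borrow out 1
  col 2: (1 - 1 borrow-in) - 1 → borrow from next column: (0+2) - 1 = 1, borrow out 1
  col 3: (0 - 1 borrow-in) - 0 → borrow from next column: (-1+2) - 0 = 1, borrow out 1
  col 4: (0 - 1 borrow-in) - 1 → borrow from next column: (-1+2) - 1 = 0, borrow out 1
  col 5: (0 - 1 borrow-in) - 0 → borrow from next column: (-1+2) - 0 = 1, borrow out 1
  col 6: (0 - 1 borrow-in) - 1 → borrow from next column: (-1+2) - 1 = 0, borrow out 1
  col 7: (0 - 1 borrow-in) - 1 → borrow from next column: (-1+2) - 1 = 0, borrow out 1
  col 8: (1 - 1 borrow-in) - 0 → 0 - 0 = 0, borrow out 0
Reading bits MSB→LSB: 000101111
Strip leading zeros: 101111
= 101111


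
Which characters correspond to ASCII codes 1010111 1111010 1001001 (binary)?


Codes (binary): 1010111 1111010 1001001
Per-code ASCII lookup:
  1010111 = 87  (range 65-90: uppercase, 87 - 65 = 22) → 'W'
  1111010 = 122  (range 97-122: lowercase, 122 - 97 = 25) → 'z'
  1001001 = 73  (range 65-90: uppercase, 73 - 65 = 8) → 'I'
= 'WzI'


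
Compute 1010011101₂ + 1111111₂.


Align and add column by column (LSB to MSB, carry propagating):
  01010011101
+ 00001111111
  -----------
  col 0: 1 + 1 + 0 (carry in) = 2 → bit 0, carry out 1
  col 1: 0 + 1 + 1 (carry in) = 2 → bit 0, carry out 1
  col 2: 1 + 1 + 1 (carry in) = 3 → bit 1, carry out 1
  col 3: 1 + 1 + 1 (carry in) = 3 → bit 1, carry out 1
  col 4: 1 + 1 + 1 (carry in) = 3 → bit 1, carry out 1
  col 5: 0 + 1 + 1 (carry in) = 2 → bit 0, carry out 1
  col 6: 0 + 1 + 1 (carry in) = 2 → bit 0, carry out 1
  col 7: 1 + 0 + 1 (carry in) = 2 → bit 0, carry out 1
  col 8: 0 + 0 + 1 (carry in) = 1 → bit 1, carry out 0
  col 9: 1 + 0 + 0 (carry in) = 1 → bit 1, carry out 0
  col 10: 0 + 0 + 0 (carry in) = 0 → bit 0, carry out 0
Reading bits MSB→LSB: 01100011100
Strip leading zeros: 1100011100
= 1100011100


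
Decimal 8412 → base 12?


Divide by 12 repeatedly:
8412 ÷ 12 = 701 remainder 0
701 ÷ 12 = 58 remainder 5
58 ÷ 12 = 4 remainder 10
4 ÷ 12 = 0 remainder 4
Reading remainders bottom-up:
= 4A50


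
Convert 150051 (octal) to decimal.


Positional values:
Position 0: 1 × 8^0 = 1
Position 1: 5 × 8^1 = 40
Position 2: 0 × 8^2 = 0
Position 3: 0 × 8^3 = 0
Position 4: 5 × 8^4 = 20480
Position 5: 1 × 8^5 = 32768
Sum = 1 + 40 + 0 + 0 + 20480 + 32768
= 53289


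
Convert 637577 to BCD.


Each digit → 4-bit binary:
  6 → 0110
  3 → 0011
  7 → 0111
  5 → 0101
  7 → 0111
  7 → 0111
= 0110 0011 0111 0101 0111 0111


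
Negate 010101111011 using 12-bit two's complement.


Original: 010101111011
Step 1 - Invert all bits: 101010000100
Step 2 - Add 1: 101010000100 + 1
= 101010000101 (represents -1403)


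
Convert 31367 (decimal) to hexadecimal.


Divide by 16 repeatedly:
31367 ÷ 16 = 1960 remainder 7 (7)
1960 ÷ 16 = 122 remainder 8 (8)
122 ÷ 16 = 7 remainder 10 (A)
7 ÷ 16 = 0 remainder 7 (7)
Reading remainders bottom-up:
= 0x7A87


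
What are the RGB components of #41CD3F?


Hex: #41CD3F
R = 41₁₆ = 65
G = CD₁₆ = 205
B = 3F₁₆ = 63
= RGB(65, 205, 63)


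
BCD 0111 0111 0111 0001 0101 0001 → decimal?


Each 4-bit group → digit:
  0111 → 7
  0111 → 7
  0111 → 7
  0001 → 1
  0101 → 5
  0001 → 1
= 777151


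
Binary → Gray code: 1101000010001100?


Binary: 1101000010001100
Gray code: G = B XOR (B >> 1)
B >> 1 = 0110100001000110
1101000010001100 XOR 0110100001000110:
  1 XOR 0 = 1
  1 XOR 1 = 0
  0 XOR 1 = 1
  1 XOR 0 = 1
  0 XOR 1 = 1
  0 XOR 0 = 0
  0 XOR 0 = 0
  0 XOR 0 = 0
  1 XOR 0 = 1
  0 XOR 1 = 1
  0 XOR 0 = 0
  0 XOR 0 = 0
  1 XOR 0 = 1
  1 XOR 1 = 0
  0 XOR 1 = 1
  0 XOR 0 = 0
= 1011100011001010


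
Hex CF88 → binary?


Each hex digit → 4 binary bits:
  C = 1100
  F = 1111
  8 = 1000
  8 = 1000
Concatenate: 1100 1111 1000 1000
= 1100111110001000


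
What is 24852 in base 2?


Divide by 2 repeatedly:
24852 ÷ 2 = 12426 remainder 0
12426 ÷ 2 = 6213 remainder 0
6213 ÷ 2 = 3106 remainder 1
3106 ÷ 2 = 1553 remainder 0
1553 ÷ 2 = 776 remainder 1
776 ÷ 2 = 388 remainder 0
388 ÷ 2 = 194 remainder 0
194 ÷ 2 = 97 remainder 0
97 ÷ 2 = 48 remainder 1
48 ÷ 2 = 24 remainder 0
24 ÷ 2 = 12 remainder 0
12 ÷ 2 = 6 remainder 0
6 ÷ 2 = 3 remainder 0
3 ÷ 2 = 1 remainder 1
1 ÷ 2 = 0 remainder 1
Reading remainders bottom-up:
= 110000100010100


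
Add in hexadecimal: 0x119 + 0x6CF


Align and add column by column (LSB to MSB, each column mod 16 with carry):
  0119
+ 06CF
  ----
  col 0: 9(9) + F(15) + 0 (carry in) = 24 → 8(8), carry out 1
  col 1: 1(1) + C(12) + 1 (carry in) = 14 → E(14), carry out 0
  col 2: 1(1) + 6(6) + 0 (carry in) = 7 → 7(7), carry out 0
  col 3: 0(0) + 0(0) + 0 (carry in) = 0 → 0(0), carry out 0
Reading digits MSB→LSB: 07E8
Strip leading zeros: 7E8
= 0x7E8


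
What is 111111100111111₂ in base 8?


Group into 3-bit groups: 111111100111111
  111 = 7
  111 = 7
  100 = 4
  111 = 7
  111 = 7
= 0o77477


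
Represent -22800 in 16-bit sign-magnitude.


Sign bit: 1 (negative)
Magnitude: 22800 = 101100100010000
= 1101100100010000


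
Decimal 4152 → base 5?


Divide by 5 repeatedly:
4152 ÷ 5 = 830 remainder 2
830 ÷ 5 = 166 remainder 0
166 ÷ 5 = 33 remainder 1
33 ÷ 5 = 6 remainder 3
6 ÷ 5 = 1 remainder 1
1 ÷ 5 = 0 remainder 1
Reading remainders bottom-up:
= 113102


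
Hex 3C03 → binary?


Each hex digit → 4 binary bits:
  3 = 0011
  C = 1100
  0 = 0000
  3 = 0011
Concatenate: 0011 1100 0000 0011
= 0011110000000011
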